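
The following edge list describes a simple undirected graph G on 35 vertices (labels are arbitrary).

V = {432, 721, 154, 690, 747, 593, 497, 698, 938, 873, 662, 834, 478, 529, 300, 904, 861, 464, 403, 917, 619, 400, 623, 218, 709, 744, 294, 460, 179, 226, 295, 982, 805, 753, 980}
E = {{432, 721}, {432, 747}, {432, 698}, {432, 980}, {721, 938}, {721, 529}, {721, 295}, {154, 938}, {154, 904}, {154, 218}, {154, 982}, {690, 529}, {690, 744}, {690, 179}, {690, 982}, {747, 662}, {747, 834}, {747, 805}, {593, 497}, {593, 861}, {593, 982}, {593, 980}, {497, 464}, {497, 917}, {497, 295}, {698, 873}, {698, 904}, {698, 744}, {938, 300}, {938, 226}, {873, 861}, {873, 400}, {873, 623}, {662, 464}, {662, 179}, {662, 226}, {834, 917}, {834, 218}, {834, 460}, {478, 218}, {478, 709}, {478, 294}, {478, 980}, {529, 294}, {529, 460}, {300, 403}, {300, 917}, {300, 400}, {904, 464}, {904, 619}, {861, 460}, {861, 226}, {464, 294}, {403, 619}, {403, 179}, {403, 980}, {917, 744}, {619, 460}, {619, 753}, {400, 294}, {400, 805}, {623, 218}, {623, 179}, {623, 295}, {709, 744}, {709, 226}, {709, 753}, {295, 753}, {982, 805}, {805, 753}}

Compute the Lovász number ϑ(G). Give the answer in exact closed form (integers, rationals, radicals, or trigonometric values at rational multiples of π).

N(938) = {721, 154, 300, 226}, |N(938)| = 4.
deg(709) = 4; N(709) = {478, 744, 226, 753}.
deg(300) = 4; N(300) = {938, 403, 917, 400}.
N(218) = {154, 834, 478, 623}, |N(218)| = 4.
35-vertex 4-regular graph: Kneser K(7,3) on C(7,3)=35 vertices.
A has 4 distinct eigenvalues ≈ [4.0, 2.0, -1.0, -3.0].
λ_max=4, λ_min=-3; ϑ = −35·λ_min/(λ_max−λ_min) = 15.
≈ 15.00000000 (to 8 d.p.).

15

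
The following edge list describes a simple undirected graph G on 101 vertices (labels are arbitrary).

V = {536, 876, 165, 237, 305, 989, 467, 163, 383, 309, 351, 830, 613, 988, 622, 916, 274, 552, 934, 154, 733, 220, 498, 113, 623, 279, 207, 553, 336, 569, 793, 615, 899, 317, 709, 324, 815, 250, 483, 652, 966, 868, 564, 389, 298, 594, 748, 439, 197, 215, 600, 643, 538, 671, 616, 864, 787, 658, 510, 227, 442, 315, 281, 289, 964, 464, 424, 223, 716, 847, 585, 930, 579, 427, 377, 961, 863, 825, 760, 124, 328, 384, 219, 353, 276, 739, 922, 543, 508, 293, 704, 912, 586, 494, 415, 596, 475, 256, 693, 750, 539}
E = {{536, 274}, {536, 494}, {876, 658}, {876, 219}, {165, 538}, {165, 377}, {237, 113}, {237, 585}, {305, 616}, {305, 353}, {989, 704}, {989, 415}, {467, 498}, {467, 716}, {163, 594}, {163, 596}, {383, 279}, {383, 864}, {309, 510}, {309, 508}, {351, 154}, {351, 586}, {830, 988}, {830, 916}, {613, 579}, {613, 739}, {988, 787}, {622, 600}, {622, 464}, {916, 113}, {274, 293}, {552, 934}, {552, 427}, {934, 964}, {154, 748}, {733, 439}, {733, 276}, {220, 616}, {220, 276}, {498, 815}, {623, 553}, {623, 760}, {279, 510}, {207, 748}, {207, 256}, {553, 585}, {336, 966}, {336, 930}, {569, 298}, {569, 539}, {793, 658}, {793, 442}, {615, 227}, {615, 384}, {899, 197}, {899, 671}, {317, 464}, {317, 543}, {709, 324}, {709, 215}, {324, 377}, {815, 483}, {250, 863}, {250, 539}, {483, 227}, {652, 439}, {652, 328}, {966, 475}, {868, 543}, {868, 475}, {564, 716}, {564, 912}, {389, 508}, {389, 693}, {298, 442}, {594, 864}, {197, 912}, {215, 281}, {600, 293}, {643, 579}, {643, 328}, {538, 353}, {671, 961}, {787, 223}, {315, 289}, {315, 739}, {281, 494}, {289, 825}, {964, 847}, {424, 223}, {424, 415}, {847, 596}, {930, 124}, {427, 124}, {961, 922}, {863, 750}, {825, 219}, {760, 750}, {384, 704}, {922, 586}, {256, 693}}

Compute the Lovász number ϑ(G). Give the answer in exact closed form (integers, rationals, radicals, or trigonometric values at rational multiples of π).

deg(733) = 2; N(733) = {439, 276}.
N(317) = {464, 543}, |N(317)| = 2.
Vertex 585 has 2 neighbors: 237, 553.
Vertex 899 has 2 neighbors: 197, 671.
G on 101 vertices is 2-regular; this is C_{101}, the 101-cycle.
The 51 distinct eigenvalues: [2.0, 1.996131, 1.98454, 1.96527, 1.938398, 1.904026, 1.862288, 1.813345, 1.757387, 1.694629, 1.625316, 1.549714, 1.468117, 1.38084, 1.288221, 1.190618, 1.088408, 0.981988, 0.871769, 0.758177, 0.641652, 0.522644, 0.401614, 0.279031, 0.155368, 0.031104, -0.093281, -0.217304, -0.340487, -0.462353, -0.582429, -0.700253, -0.815367, -0.927327, -1.035699, -1.140065, -1.240019, -1.335176, -1.425168, -1.509646, -1.588283, -1.660776, -1.726843, -1.78623, -1.838706, -1.884069, -1.922142, -1.952779, -1.975861, -1.991299, -1.999033].
Lovász: ϑ = −101(-2*cos(pi/101))/(2+-(-1)*2*cos(pi/101)) = 101*cos(pi/101)/(cos(pi/101) + 1).
≈ 50.487783173 (to 9 d.p.).
Sandwich: α(G)=50 ≤ ϑ(G)=101*cos(pi/101)/(cos(pi/101) + 1) ≤ χ(Ḡ)=51 (both strict).

101*cos(pi/101)/(cos(pi/101) + 1)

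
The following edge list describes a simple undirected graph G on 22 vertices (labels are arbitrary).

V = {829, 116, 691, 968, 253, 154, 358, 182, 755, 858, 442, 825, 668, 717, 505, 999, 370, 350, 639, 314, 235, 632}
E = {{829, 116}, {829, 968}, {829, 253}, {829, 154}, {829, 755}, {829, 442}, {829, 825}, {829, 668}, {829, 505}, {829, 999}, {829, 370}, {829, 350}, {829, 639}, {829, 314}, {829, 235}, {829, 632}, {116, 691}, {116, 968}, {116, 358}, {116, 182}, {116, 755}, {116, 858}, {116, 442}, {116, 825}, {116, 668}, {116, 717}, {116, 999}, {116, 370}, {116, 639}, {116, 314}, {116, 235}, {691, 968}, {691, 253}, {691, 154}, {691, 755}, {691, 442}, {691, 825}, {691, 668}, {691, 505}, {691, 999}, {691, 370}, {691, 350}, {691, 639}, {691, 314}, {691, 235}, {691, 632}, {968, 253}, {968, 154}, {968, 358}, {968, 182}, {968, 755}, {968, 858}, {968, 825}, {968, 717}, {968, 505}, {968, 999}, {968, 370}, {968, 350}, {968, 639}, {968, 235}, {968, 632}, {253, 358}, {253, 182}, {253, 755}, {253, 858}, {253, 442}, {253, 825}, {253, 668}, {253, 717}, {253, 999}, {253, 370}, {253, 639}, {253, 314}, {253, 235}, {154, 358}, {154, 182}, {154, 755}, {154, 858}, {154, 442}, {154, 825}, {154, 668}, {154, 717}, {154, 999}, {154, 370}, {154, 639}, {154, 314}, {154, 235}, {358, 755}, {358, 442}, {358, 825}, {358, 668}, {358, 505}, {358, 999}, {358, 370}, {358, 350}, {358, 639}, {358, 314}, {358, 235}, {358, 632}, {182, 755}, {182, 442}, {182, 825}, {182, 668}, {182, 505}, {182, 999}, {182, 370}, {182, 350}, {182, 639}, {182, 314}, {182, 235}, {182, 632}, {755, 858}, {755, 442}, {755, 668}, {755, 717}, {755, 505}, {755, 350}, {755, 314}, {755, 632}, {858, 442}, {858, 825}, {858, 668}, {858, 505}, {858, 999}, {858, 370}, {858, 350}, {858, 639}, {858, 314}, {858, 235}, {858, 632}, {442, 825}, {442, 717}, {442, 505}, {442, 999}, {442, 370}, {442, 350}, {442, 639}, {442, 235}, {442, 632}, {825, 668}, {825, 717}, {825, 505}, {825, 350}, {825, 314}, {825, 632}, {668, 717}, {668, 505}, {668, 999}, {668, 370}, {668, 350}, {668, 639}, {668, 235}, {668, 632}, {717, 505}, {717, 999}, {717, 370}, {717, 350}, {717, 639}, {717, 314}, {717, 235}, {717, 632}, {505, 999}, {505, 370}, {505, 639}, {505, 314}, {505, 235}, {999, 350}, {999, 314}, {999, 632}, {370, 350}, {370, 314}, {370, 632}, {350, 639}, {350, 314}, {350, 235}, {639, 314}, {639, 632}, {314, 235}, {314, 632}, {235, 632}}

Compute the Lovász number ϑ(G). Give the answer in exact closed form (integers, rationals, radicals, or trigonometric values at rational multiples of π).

deg(632) = 16; N(632) = {829, 691, 968, 358, 182, 755, 858, 442, 825, 668, 717, 999, 370, 639, 314, 235}.
Vertex 505 has 16 neighbors: 829, 691, 968, 358, 182, 755, 858, 442, 825, 668, 717, 999, 370, 639, 314, 235.
deg(691) = 16; N(691) = {116, 968, 253, 154, 755, 442, 825, 668, 505, 999, 370, 350, 639, 314, 235, 632}.
deg(717) = 16; N(717) = {116, 968, 253, 154, 755, 442, 825, 668, 505, 999, 370, 350, 639, 314, 235, 632}.
Complete 4-partite, parts [6, 6, 6, 4]: perfect, ϑ = α = 6.
Numerically 6.000000.
Check 6 ≤ 6 ≤ 6: collapsed.

6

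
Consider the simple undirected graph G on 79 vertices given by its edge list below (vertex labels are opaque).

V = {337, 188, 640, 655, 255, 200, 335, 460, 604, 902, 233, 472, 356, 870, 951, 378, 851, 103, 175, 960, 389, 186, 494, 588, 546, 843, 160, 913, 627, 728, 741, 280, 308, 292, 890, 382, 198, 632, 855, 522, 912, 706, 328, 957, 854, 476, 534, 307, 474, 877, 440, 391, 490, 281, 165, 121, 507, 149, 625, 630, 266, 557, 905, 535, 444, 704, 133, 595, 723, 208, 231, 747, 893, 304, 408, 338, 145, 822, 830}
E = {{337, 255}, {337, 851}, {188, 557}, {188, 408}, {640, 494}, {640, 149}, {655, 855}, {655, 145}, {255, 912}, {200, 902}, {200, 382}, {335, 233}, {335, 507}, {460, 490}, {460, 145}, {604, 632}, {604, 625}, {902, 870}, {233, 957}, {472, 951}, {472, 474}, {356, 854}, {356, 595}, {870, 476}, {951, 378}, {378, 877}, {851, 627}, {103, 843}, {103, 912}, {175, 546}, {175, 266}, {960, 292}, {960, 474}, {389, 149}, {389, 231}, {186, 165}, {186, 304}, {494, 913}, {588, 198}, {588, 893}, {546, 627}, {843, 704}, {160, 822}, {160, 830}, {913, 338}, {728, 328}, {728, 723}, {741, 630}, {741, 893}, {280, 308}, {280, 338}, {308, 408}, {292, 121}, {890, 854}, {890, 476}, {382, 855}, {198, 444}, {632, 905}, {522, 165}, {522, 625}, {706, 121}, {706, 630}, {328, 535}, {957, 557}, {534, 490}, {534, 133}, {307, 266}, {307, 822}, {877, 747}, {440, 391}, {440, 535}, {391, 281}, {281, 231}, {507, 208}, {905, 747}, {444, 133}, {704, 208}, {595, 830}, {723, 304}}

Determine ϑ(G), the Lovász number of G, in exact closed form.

Vertex 281 has 2 neighbors: 391, 231.
deg(476) = 2; N(476) = {870, 890}.
deg(723) = 2; N(723) = {728, 304}.
N(912) = {255, 103}, |N(912)| = 2.
79-vertex 2-regular graph: the odd cycle C_{79}.
A has 40 distinct eigenvalues ≈ [2.0, 1.993678, 1.974751, 1.943339, 1.89964, 1.843932, 1.776565, 1.697967, 1.608633, 1.509129, 1.400084, 1.282187, 1.156184, 1.022871, 0.883091, 0.737728, 0.587701, 0.433958, 0.277471, 0.11923, -0.039764, -0.198508, -0.355996, -0.511233, -0.663239, -0.811051, -0.953735, -1.09039, -1.22015, -1.342197, -1.455758, -1.560115, -1.654608, -1.738641, -1.811681, -1.873267, -1.92301, -1.960595, -1.985784, -1.998419].
−79·(-2*cos(pi/79)) / ((2)−(-2*cos(pi/79))) = 79*cos(pi/79)/(cos(pi/79) + 1) = ϑ(G).
= 39.4843794… (decimal).
Check 39 ≤ 79*cos(pi/79)/(cos(pi/79) + 1) ≤ 40: both strict.

79*cos(pi/79)/(cos(pi/79) + 1)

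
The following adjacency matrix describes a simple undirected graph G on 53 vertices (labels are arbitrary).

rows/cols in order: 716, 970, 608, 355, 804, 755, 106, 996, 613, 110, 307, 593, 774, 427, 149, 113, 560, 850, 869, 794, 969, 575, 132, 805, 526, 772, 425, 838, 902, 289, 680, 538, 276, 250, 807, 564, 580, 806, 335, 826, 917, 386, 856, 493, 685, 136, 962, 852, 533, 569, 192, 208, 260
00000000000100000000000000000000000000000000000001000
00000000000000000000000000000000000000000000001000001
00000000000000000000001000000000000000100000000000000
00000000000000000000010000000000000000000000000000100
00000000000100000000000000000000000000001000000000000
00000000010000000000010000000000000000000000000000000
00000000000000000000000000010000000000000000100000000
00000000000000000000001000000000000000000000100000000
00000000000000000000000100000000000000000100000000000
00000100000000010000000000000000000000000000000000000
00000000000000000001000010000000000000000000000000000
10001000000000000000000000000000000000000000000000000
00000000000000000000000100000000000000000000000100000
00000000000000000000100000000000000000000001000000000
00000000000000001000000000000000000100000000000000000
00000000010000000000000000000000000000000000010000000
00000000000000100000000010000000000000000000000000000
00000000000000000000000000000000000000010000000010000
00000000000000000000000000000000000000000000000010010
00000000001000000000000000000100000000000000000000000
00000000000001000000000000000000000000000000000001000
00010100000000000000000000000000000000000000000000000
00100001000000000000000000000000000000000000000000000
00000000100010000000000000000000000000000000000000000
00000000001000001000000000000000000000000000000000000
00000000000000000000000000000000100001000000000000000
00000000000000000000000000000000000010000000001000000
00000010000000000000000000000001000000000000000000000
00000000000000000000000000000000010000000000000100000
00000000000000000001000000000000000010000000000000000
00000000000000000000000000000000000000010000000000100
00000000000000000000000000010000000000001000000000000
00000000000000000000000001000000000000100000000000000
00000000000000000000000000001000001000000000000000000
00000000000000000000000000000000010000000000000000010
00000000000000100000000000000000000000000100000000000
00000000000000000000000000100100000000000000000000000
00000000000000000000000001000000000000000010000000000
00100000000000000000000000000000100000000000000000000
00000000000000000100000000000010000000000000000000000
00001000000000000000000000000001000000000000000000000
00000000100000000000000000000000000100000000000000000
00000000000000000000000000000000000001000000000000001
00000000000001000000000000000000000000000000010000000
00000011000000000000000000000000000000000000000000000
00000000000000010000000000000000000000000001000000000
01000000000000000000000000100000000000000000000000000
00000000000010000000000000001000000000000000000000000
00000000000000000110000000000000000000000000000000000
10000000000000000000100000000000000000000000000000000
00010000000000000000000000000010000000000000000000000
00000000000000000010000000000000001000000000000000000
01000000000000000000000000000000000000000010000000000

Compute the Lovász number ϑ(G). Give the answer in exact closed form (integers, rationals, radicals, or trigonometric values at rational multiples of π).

53*cos(pi/53)/(cos(pi/53) + 1)

Vertex 526 has 2 neighbors: 307, 560.
deg(806) = 2; N(806) = {772, 856}.
N(996) = {132, 685}, |N(996)| = 2.
Vertex 608 has 2 neighbors: 132, 335.
Regular of degree 2 on 53 vertices: the odd cycle C_{53}.
spec(A) ≈ [2.0, 1.986, 1.944, 1.8748, 1.7793, 1.6588, 1.515, 1.35, 1.166, 0.9656, 0.7517, 0.5272, 0.2953, 0.0593, -0.1776, -0.412, -0.6405, -0.8601, -1.0676, -1.2602, -1.435, -1.5897, -1.7221, -1.8303, -1.9128, -1.9685, -1.9965] (distinct, 4 d.p.).
With N=53: ϑ(G) = 53·(-(-1)*2*cos(pi/53))/(2−(-2*cos(pi/53))) = 53*cos(pi/53)/(cos(pi/53) + 1).
ϑ(G) ≈ 26.47671.
Check 26 ≤ 53*cos(pi/53)/(cos(pi/53) + 1) ≤ 27: both strict.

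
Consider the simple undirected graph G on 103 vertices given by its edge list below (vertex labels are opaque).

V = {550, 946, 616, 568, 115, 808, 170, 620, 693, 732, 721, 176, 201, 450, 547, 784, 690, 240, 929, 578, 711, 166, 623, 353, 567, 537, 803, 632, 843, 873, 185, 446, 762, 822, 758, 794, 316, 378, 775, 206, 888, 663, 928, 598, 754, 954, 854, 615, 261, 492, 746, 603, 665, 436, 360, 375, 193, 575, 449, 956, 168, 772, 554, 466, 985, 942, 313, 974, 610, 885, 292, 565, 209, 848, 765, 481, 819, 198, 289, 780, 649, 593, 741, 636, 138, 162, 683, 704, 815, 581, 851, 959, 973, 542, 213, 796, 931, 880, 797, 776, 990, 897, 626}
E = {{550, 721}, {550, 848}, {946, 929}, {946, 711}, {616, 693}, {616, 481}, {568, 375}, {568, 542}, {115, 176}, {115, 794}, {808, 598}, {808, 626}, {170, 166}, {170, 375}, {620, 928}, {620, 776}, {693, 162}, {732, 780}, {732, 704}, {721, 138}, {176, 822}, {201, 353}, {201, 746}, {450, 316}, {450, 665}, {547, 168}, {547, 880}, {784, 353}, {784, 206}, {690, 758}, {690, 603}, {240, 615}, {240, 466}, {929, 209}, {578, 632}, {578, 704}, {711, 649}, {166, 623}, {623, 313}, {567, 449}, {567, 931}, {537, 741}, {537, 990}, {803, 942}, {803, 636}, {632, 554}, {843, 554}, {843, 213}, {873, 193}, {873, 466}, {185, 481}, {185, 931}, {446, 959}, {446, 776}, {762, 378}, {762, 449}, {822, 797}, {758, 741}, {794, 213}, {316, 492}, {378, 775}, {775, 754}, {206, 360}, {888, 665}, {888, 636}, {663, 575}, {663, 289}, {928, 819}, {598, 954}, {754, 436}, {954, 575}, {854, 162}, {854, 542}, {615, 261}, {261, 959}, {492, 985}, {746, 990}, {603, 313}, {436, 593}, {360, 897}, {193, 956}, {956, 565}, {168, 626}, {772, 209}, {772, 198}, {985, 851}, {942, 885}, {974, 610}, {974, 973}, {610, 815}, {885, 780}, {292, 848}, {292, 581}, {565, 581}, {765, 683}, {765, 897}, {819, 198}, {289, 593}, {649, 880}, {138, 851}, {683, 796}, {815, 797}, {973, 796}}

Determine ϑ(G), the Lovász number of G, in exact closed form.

Vertex 854 has 2 neighbors: 162, 542.
deg(623) = 2; N(623) = {166, 313}.
Vertex 873 has 2 neighbors: 193, 466.
Vertex 547 has 2 neighbors: 168, 880.
103-vertex 2-regular graph: connected 2-regular on 103 ⇒ C_{103}.
A has 52 distinct eigenvalues ≈ [2.0, 1.99628, 1.985134, 1.966602, 1.940755, 1.907689, 1.867525, 1.820414, 1.766531, 1.706077, 1.639275, 1.566376, 1.487649, 1.403389, 1.313908, 1.219538, 1.120632, 1.017558, 0.910698, 0.80045, 0.687224, 0.571442, 0.453534, 0.333938, 0.213101, 0.091471, -0.0305, -0.152357, -0.273647, -0.393919, -0.512726, -0.629626, -0.744183, -0.855972, -0.964576, -1.069593, -1.17063, -1.267312, -1.35928, -1.446192, -1.527723, -1.603572, -1.673454, -1.737112, -1.794307, -1.844828, -1.888485, -1.925117, -1.954588, -1.976787, -1.991633, -1.99907].
λ_max=2, λ_min=-2*cos(pi/103); ϑ = −103·λ_min/(λ_max−λ_min) = 103*cos(pi/103)/(cos(pi/103) + 1).
= 51.48802… (decimal).
Lovász sandwich 51 ≤ 103*cos(pi/103)/(cos(pi/103) + 1) ≤ 52: both strict.

103*cos(pi/103)/(cos(pi/103) + 1)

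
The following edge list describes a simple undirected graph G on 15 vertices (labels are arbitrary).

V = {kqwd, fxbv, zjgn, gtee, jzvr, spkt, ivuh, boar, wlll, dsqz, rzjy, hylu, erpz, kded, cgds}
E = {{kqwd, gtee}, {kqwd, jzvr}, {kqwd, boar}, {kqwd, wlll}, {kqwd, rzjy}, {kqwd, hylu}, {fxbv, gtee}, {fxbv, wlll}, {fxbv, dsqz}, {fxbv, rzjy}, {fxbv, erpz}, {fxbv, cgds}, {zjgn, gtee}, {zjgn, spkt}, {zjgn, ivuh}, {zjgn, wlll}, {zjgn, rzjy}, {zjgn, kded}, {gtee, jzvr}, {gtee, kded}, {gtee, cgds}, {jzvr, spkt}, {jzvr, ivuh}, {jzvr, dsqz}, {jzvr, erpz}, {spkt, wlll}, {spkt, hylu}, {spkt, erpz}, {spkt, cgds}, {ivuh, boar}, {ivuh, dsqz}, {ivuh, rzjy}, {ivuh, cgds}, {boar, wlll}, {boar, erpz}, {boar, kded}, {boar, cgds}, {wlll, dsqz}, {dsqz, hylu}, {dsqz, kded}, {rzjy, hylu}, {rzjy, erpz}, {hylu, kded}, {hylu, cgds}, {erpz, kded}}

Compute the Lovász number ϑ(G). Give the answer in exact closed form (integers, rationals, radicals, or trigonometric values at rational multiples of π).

5

N(kded) = {zjgn, gtee, boar, dsqz, hylu, erpz}, |N(kded)| = 6.
deg(spkt) = 6; N(spkt) = {zjgn, jzvr, wlll, hylu, erpz, cgds}.
deg(hylu) = 6; N(hylu) = {kqwd, spkt, dsqz, rzjy, kded, cgds}.
deg(wlll) = 6; N(wlll) = {kqwd, fxbv, zjgn, spkt, boar, dsqz}.
deg(v) = 6 for all v (|V|=15); Kneser-type, 2-subsets of [6].
A has 3 distinct eigenvalues ≈ [6.0, 1.0, -3.0].
With N=15: ϑ(G) = 15·(-1*(-3))/(6−(-3)) = 5.
ϑ(G) ≈ 5.00000000.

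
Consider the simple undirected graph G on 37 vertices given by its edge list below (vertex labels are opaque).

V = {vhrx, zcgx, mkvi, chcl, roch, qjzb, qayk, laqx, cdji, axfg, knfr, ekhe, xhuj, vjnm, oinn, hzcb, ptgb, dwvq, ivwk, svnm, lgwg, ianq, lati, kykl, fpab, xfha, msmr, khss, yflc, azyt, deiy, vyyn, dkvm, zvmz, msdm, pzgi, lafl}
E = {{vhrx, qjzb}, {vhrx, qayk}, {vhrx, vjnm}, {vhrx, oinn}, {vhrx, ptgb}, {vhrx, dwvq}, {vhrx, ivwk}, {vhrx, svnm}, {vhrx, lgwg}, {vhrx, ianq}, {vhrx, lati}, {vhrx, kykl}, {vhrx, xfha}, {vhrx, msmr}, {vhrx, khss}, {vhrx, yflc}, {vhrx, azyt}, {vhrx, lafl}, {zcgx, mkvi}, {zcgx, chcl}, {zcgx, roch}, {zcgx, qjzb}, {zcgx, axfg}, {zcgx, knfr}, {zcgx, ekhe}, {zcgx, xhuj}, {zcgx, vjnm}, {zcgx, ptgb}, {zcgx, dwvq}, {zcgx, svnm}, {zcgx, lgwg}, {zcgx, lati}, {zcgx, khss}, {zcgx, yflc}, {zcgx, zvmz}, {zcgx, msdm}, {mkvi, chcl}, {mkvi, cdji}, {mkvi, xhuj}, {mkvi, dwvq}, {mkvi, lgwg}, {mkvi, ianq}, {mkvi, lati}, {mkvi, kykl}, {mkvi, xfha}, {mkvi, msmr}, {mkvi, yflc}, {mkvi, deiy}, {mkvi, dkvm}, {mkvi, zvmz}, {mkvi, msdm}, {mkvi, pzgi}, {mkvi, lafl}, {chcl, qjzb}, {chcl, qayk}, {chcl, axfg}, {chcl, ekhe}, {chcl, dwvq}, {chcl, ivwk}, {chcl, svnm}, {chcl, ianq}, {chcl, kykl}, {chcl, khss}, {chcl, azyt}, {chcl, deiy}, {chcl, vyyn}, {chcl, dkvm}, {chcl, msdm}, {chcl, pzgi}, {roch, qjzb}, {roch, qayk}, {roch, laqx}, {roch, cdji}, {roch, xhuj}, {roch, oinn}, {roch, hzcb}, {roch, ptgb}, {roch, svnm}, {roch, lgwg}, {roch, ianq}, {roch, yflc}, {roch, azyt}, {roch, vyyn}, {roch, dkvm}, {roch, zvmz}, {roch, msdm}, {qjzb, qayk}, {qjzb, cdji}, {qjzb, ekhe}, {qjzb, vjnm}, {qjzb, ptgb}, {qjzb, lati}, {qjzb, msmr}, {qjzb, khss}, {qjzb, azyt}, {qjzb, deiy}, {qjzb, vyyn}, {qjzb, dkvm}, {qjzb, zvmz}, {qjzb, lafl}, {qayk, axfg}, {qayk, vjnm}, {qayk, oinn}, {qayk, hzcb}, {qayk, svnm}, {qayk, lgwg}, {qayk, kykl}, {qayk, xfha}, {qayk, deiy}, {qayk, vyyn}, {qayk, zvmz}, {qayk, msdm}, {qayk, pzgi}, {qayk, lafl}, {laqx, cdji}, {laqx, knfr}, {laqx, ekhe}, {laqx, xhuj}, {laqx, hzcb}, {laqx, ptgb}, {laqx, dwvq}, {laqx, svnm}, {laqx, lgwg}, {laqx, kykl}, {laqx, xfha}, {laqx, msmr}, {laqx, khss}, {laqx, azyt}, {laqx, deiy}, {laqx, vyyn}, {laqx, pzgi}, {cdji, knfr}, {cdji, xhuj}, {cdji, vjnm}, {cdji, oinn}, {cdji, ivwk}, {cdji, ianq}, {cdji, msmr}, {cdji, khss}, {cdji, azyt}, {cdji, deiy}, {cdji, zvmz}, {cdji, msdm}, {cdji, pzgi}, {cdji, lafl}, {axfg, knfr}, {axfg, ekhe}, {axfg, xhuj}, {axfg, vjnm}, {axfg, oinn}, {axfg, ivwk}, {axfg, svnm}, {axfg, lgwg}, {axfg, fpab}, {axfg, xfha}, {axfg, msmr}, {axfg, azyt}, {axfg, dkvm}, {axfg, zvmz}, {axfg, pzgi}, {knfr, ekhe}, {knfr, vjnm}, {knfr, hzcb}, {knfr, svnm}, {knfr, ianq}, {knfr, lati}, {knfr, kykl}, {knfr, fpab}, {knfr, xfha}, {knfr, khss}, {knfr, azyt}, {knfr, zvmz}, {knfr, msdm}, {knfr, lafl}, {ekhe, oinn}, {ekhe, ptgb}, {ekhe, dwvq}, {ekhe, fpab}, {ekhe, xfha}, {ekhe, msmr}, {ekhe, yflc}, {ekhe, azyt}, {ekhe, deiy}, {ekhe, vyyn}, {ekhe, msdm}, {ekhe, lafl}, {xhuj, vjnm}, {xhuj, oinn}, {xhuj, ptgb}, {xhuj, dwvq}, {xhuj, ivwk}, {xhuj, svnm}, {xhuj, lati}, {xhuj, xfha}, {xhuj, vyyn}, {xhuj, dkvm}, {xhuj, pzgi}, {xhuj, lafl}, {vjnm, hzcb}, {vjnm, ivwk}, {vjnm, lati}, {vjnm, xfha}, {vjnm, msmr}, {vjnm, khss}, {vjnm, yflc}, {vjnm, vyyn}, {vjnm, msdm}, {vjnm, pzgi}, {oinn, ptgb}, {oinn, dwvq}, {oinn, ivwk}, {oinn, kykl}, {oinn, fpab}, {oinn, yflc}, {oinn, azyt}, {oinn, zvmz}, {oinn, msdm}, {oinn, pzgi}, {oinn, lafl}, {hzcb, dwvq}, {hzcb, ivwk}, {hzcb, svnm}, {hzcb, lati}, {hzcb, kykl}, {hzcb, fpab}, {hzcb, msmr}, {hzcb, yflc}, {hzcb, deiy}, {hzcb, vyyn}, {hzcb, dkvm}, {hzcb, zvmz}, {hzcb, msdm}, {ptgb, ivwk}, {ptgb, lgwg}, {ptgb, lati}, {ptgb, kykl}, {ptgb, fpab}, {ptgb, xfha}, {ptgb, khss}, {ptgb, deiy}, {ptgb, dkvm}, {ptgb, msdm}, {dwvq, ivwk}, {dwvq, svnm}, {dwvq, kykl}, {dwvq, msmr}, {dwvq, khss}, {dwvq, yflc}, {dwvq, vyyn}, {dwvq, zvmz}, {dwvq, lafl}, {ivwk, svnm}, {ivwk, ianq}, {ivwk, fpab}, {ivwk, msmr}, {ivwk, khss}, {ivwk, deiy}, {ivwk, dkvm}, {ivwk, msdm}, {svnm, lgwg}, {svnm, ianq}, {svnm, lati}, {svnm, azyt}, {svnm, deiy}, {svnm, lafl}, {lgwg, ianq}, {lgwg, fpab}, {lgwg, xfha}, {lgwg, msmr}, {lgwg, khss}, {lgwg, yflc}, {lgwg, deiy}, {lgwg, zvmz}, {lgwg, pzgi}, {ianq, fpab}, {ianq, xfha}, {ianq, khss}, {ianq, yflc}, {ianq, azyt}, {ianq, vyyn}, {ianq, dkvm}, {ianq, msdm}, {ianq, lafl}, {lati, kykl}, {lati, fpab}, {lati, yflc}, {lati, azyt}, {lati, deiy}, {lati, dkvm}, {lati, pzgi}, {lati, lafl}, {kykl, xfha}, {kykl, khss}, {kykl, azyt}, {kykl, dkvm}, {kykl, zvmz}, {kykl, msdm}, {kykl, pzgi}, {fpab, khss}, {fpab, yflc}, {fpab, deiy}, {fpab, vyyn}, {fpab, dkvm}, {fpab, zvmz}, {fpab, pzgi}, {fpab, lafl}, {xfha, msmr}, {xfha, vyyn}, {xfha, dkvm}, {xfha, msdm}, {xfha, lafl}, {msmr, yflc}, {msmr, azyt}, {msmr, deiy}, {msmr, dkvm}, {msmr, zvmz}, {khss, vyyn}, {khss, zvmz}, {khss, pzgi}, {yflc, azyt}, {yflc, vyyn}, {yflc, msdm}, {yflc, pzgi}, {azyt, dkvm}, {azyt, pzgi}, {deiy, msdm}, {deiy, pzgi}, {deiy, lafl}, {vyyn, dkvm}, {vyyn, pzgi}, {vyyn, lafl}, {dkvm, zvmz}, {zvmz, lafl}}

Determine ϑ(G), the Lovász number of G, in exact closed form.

Vertex lafl has 18 neighbors: vhrx, mkvi, qjzb, qayk, cdji, knfr, ekhe, xhuj, oinn, dwvq, svnm, ianq, lati, fpab, xfha, deiy, vyyn, zvmz.
Vertex qjzb has 18 neighbors: vhrx, zcgx, chcl, roch, qayk, cdji, ekhe, vjnm, ptgb, lati, msmr, khss, azyt, deiy, vyyn, dkvm, zvmz, lafl.
N(vhrx) = {qjzb, qayk, vjnm, oinn, ptgb, dwvq, ivwk, svnm, lgwg, ianq, lati, kykl, xfha, msmr, khss, yflc, azyt, lafl}, |N(vhrx)| = 18.
deg(cdji) = 18; N(cdji) = {mkvi, roch, qjzb, laqx, knfr, xhuj, vjnm, oinn, ivwk, ianq, msmr, khss, azyt, deiy, zvmz, msdm, pzgi, lafl}.
18-regular, N=37; SR(37,18,8,9) — a Paley graph.
The 3 distinct eigenvalues: [18.0, 2.5414, -3.5414].
Lovász (edge-transitive): ϑ = −37·(-sqrt(37)/2 - 1/2)/((18)−(-sqrt(37)/2 - 1/2)) = sqrt(37).
≈ 6.0827625 (to 7 d.p.).

sqrt(37)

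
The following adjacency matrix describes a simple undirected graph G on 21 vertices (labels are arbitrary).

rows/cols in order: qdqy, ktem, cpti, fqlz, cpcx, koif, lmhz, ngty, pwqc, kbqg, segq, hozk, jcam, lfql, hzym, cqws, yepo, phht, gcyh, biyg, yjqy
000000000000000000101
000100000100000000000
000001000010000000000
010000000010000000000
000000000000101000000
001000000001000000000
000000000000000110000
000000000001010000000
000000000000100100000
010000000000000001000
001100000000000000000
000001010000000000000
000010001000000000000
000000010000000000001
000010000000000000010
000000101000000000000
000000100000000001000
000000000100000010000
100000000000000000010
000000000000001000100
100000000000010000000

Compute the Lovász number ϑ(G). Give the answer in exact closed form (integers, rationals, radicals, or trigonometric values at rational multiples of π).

deg(gcyh) = 2; N(gcyh) = {qdqy, biyg}.
Vertex koif has 2 neighbors: cpti, hozk.
N(hozk) = {koif, ngty}, |N(hozk)| = 2.
deg(ktem) = 2; N(ktem) = {fqlz, kbqg}.
21-vertex 2-regular graph: the odd cycle C_{21}.
spec(A) ≈ [2.0, 1.91115, 1.65248, 1.24698, 0.73068, 0.14946, -0.44504, -1.0, -1.4661, -1.80194, -1.97766] (distinct, 5 d.p.).
λ_max=2, λ_min=-2*cos(pi/21); ϑ = −21·λ_min/(λ_max−λ_min) = 21*cos(pi/21)/(cos(pi/21) + 1).
ϑ(G) ≈ 10.4410325.
α=10, χ(Ḡ)=11; ϑ=21*cos(pi/21)/(cos(pi/21) + 1) lies between (both strict).

21*cos(pi/21)/(cos(pi/21) + 1)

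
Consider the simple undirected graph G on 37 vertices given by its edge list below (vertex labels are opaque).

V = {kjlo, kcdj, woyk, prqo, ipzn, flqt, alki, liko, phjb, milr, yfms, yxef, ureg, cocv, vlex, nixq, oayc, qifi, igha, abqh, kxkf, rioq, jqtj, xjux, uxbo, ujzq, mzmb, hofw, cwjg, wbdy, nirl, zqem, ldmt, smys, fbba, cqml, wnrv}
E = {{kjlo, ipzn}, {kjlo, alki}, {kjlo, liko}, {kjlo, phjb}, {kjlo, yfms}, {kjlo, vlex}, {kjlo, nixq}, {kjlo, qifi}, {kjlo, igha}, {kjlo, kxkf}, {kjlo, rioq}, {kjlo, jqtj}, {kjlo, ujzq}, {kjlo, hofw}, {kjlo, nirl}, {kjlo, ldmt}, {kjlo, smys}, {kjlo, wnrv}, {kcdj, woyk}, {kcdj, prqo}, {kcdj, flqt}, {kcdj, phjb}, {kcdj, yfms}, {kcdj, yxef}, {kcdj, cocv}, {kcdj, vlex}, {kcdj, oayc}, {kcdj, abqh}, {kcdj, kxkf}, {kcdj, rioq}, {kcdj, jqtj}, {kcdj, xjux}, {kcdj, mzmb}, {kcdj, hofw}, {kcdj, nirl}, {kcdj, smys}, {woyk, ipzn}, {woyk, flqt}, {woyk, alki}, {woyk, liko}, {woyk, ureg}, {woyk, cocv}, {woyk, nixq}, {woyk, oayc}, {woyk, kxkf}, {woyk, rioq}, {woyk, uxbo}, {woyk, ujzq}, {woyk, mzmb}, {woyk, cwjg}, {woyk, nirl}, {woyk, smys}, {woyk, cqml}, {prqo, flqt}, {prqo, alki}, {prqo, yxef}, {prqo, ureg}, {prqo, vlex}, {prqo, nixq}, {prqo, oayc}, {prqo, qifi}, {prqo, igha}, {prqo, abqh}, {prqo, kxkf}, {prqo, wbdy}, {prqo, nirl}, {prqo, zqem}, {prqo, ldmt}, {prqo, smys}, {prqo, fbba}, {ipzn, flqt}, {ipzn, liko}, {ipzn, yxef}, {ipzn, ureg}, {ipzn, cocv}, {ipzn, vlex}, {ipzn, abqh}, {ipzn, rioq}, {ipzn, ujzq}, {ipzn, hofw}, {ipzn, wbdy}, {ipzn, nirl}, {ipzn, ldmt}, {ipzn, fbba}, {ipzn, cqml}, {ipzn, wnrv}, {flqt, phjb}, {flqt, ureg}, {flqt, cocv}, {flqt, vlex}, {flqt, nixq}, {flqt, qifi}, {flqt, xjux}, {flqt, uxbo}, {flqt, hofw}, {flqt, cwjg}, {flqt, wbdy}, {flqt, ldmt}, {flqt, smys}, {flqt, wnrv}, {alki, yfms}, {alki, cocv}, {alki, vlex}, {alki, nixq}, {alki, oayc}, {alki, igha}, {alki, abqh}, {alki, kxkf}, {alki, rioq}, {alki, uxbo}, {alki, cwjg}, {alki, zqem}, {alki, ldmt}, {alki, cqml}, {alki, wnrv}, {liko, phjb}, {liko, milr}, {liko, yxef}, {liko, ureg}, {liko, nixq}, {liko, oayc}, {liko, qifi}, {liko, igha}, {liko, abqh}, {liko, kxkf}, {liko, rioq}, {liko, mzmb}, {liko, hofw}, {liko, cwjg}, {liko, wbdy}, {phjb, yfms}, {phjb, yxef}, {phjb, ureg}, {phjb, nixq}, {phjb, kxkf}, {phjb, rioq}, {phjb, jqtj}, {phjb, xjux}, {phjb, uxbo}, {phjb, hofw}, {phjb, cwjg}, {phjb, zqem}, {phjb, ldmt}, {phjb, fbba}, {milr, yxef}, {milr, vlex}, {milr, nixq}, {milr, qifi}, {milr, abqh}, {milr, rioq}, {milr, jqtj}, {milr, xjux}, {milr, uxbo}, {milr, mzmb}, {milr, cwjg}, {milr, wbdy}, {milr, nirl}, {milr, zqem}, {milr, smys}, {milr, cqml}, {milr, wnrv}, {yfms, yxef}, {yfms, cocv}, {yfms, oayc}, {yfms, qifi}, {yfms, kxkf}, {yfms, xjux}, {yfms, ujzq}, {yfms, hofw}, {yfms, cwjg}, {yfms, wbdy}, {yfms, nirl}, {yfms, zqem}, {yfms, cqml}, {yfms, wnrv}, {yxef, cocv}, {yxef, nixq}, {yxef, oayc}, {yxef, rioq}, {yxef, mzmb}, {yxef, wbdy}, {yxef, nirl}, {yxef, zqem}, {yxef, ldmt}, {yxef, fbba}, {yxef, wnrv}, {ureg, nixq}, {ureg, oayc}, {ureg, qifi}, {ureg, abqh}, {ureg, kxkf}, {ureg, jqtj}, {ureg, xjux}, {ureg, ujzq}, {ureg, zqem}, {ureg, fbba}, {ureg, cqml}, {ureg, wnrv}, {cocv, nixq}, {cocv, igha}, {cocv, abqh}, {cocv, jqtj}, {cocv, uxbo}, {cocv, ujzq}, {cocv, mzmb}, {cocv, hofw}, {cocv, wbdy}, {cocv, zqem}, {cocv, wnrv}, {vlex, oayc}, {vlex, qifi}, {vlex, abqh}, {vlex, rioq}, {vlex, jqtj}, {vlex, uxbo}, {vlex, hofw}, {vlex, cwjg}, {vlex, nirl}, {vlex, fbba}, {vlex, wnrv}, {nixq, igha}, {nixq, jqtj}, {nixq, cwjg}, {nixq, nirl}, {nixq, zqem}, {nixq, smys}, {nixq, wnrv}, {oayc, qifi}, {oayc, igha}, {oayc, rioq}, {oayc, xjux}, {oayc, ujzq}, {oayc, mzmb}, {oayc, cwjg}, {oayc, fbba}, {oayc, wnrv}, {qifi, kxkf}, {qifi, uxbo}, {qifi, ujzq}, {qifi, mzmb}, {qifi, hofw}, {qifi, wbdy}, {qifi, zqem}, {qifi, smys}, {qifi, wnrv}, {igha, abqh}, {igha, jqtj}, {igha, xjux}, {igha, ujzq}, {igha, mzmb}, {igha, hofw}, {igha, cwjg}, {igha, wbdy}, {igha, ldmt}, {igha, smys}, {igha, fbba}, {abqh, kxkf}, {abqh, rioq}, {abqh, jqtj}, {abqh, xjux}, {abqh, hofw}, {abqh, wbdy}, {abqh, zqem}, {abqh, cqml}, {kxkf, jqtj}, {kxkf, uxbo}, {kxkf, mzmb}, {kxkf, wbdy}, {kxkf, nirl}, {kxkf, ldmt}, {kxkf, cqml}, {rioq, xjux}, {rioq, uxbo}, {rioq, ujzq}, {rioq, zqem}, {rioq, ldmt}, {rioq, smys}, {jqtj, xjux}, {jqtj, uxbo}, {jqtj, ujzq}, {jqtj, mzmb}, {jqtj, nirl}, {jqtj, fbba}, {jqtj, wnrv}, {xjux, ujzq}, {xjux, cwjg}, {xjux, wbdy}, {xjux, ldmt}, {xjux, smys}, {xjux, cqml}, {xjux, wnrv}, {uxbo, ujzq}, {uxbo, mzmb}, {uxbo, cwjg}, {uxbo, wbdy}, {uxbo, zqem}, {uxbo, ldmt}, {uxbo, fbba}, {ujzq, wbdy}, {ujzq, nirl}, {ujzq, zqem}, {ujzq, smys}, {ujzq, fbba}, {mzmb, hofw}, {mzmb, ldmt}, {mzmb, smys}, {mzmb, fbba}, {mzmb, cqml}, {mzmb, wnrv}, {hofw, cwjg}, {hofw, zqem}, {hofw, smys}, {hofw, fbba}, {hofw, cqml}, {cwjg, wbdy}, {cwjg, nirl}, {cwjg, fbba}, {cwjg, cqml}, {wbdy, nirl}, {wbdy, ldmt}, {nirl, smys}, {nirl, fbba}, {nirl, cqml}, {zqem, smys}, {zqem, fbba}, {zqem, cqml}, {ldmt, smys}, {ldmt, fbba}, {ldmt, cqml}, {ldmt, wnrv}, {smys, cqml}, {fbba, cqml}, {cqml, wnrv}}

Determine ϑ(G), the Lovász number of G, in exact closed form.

deg(flqt) = 18; N(flqt) = {kcdj, woyk, prqo, ipzn, phjb, ureg, cocv, vlex, nixq, qifi, xjux, uxbo, hofw, cwjg, wbdy, ldmt, smys, wnrv}.
N(mzmb) = {kcdj, woyk, liko, milr, yxef, cocv, oayc, qifi, igha, kxkf, jqtj, uxbo, hofw, ldmt, smys, fbba, cqml, wnrv}, |N(mzmb)| = 18.
deg(kjlo) = 18; N(kjlo) = {ipzn, alki, liko, phjb, yfms, vlex, nixq, qifi, igha, kxkf, rioq, jqtj, ujzq, hofw, nirl, ldmt, smys, wnrv}.
N(xjux) = {kcdj, flqt, phjb, milr, yfms, ureg, oayc, igha, abqh, rioq, jqtj, ujzq, cwjg, wbdy, ldmt, smys, cqml, wnrv}, |N(xjux)| = 18.
18-regular, N=37; strongly regular (37,18,8,9).
spec(A) ≈ [18.0, 2.54138, -3.54138] (distinct, 5 d.p.).
λ_max=18, λ_min=-sqrt(37)/2 - 1/2; ϑ = −37·λ_min/(λ_max−λ_min) = sqrt(37).
≈ 6.08276 (to 5 d.p.).

sqrt(37)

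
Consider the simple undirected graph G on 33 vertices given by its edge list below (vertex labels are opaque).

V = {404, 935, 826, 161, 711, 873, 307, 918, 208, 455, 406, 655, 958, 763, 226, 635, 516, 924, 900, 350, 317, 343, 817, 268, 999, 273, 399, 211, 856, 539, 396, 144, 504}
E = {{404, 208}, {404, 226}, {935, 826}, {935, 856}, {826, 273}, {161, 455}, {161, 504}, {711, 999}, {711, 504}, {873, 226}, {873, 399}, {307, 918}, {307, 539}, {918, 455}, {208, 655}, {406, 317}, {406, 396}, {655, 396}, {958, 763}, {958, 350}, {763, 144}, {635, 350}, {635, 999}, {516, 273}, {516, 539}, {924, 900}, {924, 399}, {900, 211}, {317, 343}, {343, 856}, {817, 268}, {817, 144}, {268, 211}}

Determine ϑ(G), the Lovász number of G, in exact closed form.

Vertex 273 has 2 neighbors: 826, 516.
N(317) = {406, 343}, |N(317)| = 2.
Vertex 406 has 2 neighbors: 317, 396.
deg(763) = 2; N(763) = {958, 144}.
Regular of degree 2 on 33 vertices: the odd cycle C_{33}.
spec(A) ≈ [2.0, 1.9639, 1.8567, 1.6825, 1.4475, 1.1601, 0.8308, 0.4715, 0.0952, -0.2846, -0.6541, -1.0, -1.3097, -1.5721, -1.7777, -1.919, -1.9909] (distinct, 4 d.p.).
ϑ = −N·λ_min/(λ_max−λ_min) = −33·(-2*cos(pi/33))/(2−(-2*cos(pi/33))) = 33*cos(pi/33)/(cos(pi/33) + 1).
ϑ(G) ≈ 16.46256.
Sandwich: α(G)=16 ≤ ϑ(G)=33*cos(pi/33)/(cos(pi/33) + 1) ≤ χ(Ḡ)=17 (both strict).

33*cos(pi/33)/(cos(pi/33) + 1)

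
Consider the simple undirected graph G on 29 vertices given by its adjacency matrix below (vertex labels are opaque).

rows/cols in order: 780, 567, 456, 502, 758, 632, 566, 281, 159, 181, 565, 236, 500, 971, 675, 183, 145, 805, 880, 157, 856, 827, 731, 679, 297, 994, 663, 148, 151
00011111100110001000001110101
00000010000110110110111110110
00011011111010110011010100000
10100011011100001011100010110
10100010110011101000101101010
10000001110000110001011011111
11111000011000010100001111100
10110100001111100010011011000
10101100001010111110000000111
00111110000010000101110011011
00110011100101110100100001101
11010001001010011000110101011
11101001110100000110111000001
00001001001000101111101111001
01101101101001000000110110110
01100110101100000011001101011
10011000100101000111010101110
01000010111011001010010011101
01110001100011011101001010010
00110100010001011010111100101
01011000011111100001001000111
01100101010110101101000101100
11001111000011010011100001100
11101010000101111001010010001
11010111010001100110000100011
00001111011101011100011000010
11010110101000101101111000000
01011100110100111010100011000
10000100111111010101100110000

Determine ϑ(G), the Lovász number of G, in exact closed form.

deg(566) = 14; N(566) = {780, 567, 456, 502, 758, 181, 565, 183, 805, 731, 679, 297, 994, 663}.
Vertex 632 has 14 neighbors: 780, 281, 159, 181, 675, 183, 157, 827, 731, 297, 994, 663, 148, 151.
deg(157) = 14; N(157) = {456, 502, 632, 181, 971, 183, 145, 880, 856, 827, 731, 679, 663, 151}.
deg(663) = 14; N(663) = {780, 567, 502, 632, 566, 159, 565, 675, 145, 805, 157, 856, 827, 731}.
deg(v) = 14 for all v (|V|=29); strongly regular (29,14,6,7).
The 3 distinct eigenvalues: [14.0, 2.193, -3.193].
Lovász: ϑ = −29(-sqrt(29)/2 - 1/2)/(14+-(-sqrt(29)/2 - 1/2)) = sqrt(29).
ϑ(G) ≈ 5.385164807.

sqrt(29)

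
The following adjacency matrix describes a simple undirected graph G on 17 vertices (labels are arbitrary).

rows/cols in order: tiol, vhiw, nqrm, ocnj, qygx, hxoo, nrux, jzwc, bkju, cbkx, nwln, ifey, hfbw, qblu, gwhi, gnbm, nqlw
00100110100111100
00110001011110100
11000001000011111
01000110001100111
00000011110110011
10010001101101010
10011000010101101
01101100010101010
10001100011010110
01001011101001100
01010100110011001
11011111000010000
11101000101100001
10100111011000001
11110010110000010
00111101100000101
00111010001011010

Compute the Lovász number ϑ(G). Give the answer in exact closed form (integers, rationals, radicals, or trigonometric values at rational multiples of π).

sqrt(17)

N(tiol) = {nqrm, hxoo, nrux, bkju, ifey, hfbw, qblu, gwhi}, |N(tiol)| = 8.
Vertex cbkx has 8 neighbors: vhiw, qygx, nrux, jzwc, bkju, nwln, qblu, gwhi.
N(qblu) = {tiol, nqrm, hxoo, nrux, jzwc, cbkx, nwln, nqlw}, |N(qblu)| = 8.
N(vhiw) = {nqrm, ocnj, jzwc, cbkx, nwln, ifey, hfbw, gwhi}, |N(vhiw)| = 8.
deg(v) = 8 for all v (|V|=17); SR(17,8,3,4) — a Paley graph.
A has 3 distinct eigenvalues ≈ [8.0, 1.561553, -2.561553].
−17·(-sqrt(17)/2 - 1/2) / ((8)−(-sqrt(17)/2 - 1/2)) = sqrt(17) = ϑ(G).
ϑ(G) ≈ 4.123106.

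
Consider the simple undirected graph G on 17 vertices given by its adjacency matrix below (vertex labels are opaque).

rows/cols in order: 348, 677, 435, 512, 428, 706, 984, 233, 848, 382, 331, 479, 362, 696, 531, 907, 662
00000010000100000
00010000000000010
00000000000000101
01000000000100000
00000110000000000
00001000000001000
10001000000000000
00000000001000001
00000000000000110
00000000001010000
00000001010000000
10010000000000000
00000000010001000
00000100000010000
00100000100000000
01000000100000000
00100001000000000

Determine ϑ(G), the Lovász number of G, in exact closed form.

17*cos(pi/17)/(cos(pi/17) + 1)

Vertex 662 has 2 neighbors: 435, 233.
deg(331) = 2; N(331) = {233, 382}.
deg(479) = 2; N(479) = {348, 512}.
Vertex 907 has 2 neighbors: 677, 848.
deg(v) = 2 for all v (|V|=17); a single 17-cycle (edge-transitive).
Distinct eigenvalues (to 4 d.p.): [2.0, 1.8649, 1.478, 0.8915, 0.1845, -0.5473, -1.2053, -1.7004, -1.9659].
Lovász: ϑ = −17(-2*cos(pi/17))/(2+-(-1)*2*cos(pi/17)) = 17*cos(pi/17)/(cos(pi/17) + 1).
≈ 8.427014 (to 6 d.p.).
α=8, χ(Ḡ)=9; ϑ=17*cos(pi/17)/(cos(pi/17) + 1) lies between (both strict).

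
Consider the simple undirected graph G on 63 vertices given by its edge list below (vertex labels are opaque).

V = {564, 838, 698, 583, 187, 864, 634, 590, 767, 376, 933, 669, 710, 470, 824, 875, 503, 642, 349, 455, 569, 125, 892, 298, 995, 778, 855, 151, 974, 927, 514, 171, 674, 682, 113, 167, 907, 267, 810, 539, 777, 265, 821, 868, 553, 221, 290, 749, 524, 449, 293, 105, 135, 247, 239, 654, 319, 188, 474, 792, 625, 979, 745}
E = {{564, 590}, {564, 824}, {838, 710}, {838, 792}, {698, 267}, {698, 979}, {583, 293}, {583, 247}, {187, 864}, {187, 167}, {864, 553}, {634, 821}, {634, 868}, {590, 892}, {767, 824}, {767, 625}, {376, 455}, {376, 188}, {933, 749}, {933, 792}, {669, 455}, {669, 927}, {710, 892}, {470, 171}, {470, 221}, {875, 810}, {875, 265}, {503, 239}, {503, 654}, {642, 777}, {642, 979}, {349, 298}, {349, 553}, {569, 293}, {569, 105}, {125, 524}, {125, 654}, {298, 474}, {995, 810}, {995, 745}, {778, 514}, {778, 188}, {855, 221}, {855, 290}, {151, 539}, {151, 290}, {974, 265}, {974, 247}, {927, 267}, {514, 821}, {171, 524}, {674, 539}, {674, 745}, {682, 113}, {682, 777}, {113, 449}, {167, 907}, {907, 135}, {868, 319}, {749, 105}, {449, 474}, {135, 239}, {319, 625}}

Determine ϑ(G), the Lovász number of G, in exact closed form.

63*cos(pi/63)/(cos(pi/63) + 1)

N(449) = {113, 474}, |N(449)| = 2.
Vertex 470 has 2 neighbors: 171, 221.
N(892) = {590, 710}, |N(892)| = 2.
Vertex 171 has 2 neighbors: 470, 524.
Every vertex has degree 2 (N=63); this is C_{63}, the 63-cycle.
Distinct eigenvalues (to 4 d.p.): [2.0, 1.9901, 1.9603, 1.9111, 1.843, 1.7564, 1.6525, 1.5321, 1.3965, 1.247, 1.0851, 0.9124, 0.7307, 0.5417, 0.3473, 0.1495, -0.0499, -0.2487, -0.445, -0.637, -0.8226, -1.0, -1.1675, -1.3234, -1.4661, -1.5943, -1.7066, -1.8019, -1.8794, -1.9382, -1.9777, -1.9975].
ϑ = −N·λ_min/(λ_max−λ_min) = −63·(-2*cos(pi/63))/(2−(-2*cos(pi/63))) = 63*cos(pi/63)/(cos(pi/63) + 1).
Numerically 31.4804093.
Check 31 ≤ 63*cos(pi/63)/(cos(pi/63) + 1) ≤ 32: both strict.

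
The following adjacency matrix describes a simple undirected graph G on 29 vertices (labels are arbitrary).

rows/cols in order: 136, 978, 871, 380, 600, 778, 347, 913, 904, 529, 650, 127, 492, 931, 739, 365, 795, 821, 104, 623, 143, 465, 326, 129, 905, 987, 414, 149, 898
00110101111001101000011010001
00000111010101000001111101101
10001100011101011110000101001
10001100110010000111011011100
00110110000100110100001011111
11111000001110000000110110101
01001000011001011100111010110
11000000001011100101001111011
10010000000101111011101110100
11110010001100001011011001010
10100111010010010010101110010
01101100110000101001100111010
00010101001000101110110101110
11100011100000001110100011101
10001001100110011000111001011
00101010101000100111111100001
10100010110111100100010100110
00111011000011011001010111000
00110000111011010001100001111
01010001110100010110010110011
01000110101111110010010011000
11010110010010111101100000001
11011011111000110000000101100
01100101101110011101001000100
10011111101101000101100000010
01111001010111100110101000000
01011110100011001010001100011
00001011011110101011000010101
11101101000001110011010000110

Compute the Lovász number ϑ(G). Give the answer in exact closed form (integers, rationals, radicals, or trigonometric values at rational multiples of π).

sqrt(29)

N(904) = {136, 380, 127, 931, 739, 365, 795, 104, 623, 143, 326, 129, 905, 414}, |N(904)| = 14.
deg(492) = 14; N(492) = {380, 778, 913, 650, 739, 795, 821, 104, 143, 465, 129, 987, 414, 149}.
deg(898) = 14; N(898) = {136, 978, 871, 600, 778, 913, 931, 739, 365, 104, 623, 465, 414, 149}.
N(347) = {978, 600, 529, 650, 931, 365, 795, 821, 143, 465, 326, 905, 414, 149}, |N(347)| = 14.
Regular of degree 14 on 29 vertices: SR(29,14,6,7) — a Paley graph.
spec(A) ≈ [14.0, 2.192582, -3.192582] (distinct, 6 d.p.).
Lovász (edge-transitive): ϑ = −29·(-sqrt(29)/2 - 1/2)/((14)−(-sqrt(29)/2 - 1/2)) = sqrt(29).
Numerically 5.38516481.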